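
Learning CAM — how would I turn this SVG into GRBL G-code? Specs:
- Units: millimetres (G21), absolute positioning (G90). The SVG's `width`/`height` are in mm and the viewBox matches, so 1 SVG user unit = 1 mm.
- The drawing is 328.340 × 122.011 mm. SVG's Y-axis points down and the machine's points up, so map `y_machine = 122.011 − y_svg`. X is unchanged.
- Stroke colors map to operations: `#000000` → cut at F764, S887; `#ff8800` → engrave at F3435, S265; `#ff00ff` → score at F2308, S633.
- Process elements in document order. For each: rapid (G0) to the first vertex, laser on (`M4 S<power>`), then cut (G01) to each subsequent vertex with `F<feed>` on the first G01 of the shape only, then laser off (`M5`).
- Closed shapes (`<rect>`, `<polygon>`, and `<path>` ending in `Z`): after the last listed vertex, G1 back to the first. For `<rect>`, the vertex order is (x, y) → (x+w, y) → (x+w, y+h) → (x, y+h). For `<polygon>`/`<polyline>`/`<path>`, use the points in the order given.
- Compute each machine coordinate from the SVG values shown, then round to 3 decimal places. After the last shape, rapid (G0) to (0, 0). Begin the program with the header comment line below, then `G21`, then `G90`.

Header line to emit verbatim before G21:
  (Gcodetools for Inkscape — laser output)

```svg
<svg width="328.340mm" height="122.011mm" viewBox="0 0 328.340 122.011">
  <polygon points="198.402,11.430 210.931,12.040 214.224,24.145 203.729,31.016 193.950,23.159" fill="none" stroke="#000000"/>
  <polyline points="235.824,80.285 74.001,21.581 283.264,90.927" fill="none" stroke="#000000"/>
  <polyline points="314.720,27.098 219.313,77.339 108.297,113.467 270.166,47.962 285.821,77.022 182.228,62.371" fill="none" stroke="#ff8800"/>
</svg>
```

(Gcodetools for Inkscape — laser output)
G21
G90
G0 X198.402 Y110.581
M4 S887
G01 X210.931 Y109.971 F764
G01 X214.224 Y97.866
G01 X203.729 Y90.995
G01 X193.950 Y98.852
G01 X198.402 Y110.581
M5
G0 X235.824 Y41.726
M4 S887
G01 X74.001 Y100.430 F764
G01 X283.264 Y31.084
M5
G0 X314.720 Y94.913
M4 S265
G01 X219.313 Y44.672 F3435
G01 X108.297 Y8.544
G01 X270.166 Y74.049
G01 X285.821 Y44.989
G01 X182.228 Y59.640
M5
G0 X0.000 Y0.000

viewBox `0 0 328.340 122.011` with mm width/height → 1 unit = 1 mm. Flip: y_m = 122.011 − y_svg.

**Shape 1** — `<polygon>` regular polygon, stroke `#000000` → cut (S887, F764). Machine vertices: (198.402,110.581) → (210.931,109.971) → (214.224,97.866) → (203.729,90.995) → (193.950,98.852) → (198.402,110.581). Closed: final G1 returns to the first vertex.

**Shape 2** — `<polyline>` open polyline, stroke `#000000` → cut (S887, F764). Machine vertices: (235.824,41.726) → (74.001,100.430) → (283.264,31.084). Open path.

**Shape 3** — `<polyline>` open polyline, stroke `#ff8800` → engrave (S265, F3435). Machine vertices: (314.720,94.913) → (219.313,44.672) → (108.297,8.544) → (270.166,74.049) → (285.821,44.989) → (182.228,59.640). Open path.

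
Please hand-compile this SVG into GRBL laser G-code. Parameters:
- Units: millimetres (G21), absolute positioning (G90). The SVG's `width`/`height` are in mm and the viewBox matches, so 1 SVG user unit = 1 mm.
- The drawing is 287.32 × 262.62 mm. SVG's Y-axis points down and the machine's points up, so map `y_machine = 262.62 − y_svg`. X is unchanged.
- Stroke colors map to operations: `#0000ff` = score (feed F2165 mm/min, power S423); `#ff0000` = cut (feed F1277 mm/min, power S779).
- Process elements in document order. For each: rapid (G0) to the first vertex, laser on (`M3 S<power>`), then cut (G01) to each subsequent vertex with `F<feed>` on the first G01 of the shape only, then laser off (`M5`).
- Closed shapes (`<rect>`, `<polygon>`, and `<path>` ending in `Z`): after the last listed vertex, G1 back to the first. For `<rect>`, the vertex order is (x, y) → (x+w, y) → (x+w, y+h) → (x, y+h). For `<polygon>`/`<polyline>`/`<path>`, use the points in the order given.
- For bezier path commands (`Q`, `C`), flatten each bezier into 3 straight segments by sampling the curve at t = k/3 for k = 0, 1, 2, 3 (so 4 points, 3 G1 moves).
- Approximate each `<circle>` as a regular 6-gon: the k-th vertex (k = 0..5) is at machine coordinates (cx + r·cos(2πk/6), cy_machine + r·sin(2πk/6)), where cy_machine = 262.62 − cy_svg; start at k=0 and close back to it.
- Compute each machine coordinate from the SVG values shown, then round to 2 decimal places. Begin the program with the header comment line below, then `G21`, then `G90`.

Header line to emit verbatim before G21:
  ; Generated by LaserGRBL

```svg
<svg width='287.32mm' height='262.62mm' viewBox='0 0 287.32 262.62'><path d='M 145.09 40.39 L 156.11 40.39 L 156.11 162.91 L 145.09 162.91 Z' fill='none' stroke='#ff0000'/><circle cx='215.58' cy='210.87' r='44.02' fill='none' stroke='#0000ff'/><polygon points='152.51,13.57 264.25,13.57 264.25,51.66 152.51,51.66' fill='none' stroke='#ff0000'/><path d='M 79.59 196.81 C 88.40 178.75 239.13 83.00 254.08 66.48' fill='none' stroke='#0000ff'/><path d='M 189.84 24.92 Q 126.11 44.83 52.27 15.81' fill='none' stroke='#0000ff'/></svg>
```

1 u = 1 mm; y_m = 262.62 − y.

[1] `<path>` rectangle, #ff0000→cut S779 F1277: (145.09,222.23) → (156.11,222.23) → (156.11,99.71) → (145.09,99.71) → (145.09,222.23) (closed)

[2] `<circle>` circle, #0000ff→score S423 F2165: (259.60,51.75) → (237.59,89.87) → (193.57,89.87) → (171.56,51.75) → (193.57,13.63) → (237.59,13.63) → (259.60,51.75) (closed)

[3] `<polygon>` rectangle, #ff0000→cut S779 F1277: (152.51,249.05) → (264.25,249.05) → (264.25,210.96) → (152.51,210.96) → (152.51,249.05) (closed)

[4] `<path>` cubic bezier, #0000ff→score S423 F2165: (79.59,65.81) → (125.42,103.95) → (204.16,159.02) → (254.08,196.14)

[5] `<path>` quadratic bezier, #0000ff→score S423 F2165: (189.84,237.70) → (146.23,229.86) → (100.37,232.90) → (52.27,246.81)

; Generated by LaserGRBL
G21
G90
G0 X145.09 Y222.23
M3 S779
G01 X156.11 Y222.23 F1277
G01 X156.11 Y99.71
G01 X145.09 Y99.71
G01 X145.09 Y222.23
M5
G0 X259.60 Y51.75
M3 S423
G01 X237.59 Y89.87 F2165
G01 X193.57 Y89.87
G01 X171.56 Y51.75
G01 X193.57 Y13.63
G01 X237.59 Y13.63
G01 X259.60 Y51.75
M5
G0 X152.51 Y249.05
M3 S779
G01 X264.25 Y249.05 F1277
G01 X264.25 Y210.96
G01 X152.51 Y210.96
G01 X152.51 Y249.05
M5
G0 X79.59 Y65.81
M3 S423
G01 X125.42 Y103.95 F2165
G01 X204.16 Y159.02
G01 X254.08 Y196.14
M5
G0 X189.84 Y237.70
M3 S423
G01 X146.23 Y229.86 F2165
G01 X100.37 Y232.90
G01 X52.27 Y246.81
M5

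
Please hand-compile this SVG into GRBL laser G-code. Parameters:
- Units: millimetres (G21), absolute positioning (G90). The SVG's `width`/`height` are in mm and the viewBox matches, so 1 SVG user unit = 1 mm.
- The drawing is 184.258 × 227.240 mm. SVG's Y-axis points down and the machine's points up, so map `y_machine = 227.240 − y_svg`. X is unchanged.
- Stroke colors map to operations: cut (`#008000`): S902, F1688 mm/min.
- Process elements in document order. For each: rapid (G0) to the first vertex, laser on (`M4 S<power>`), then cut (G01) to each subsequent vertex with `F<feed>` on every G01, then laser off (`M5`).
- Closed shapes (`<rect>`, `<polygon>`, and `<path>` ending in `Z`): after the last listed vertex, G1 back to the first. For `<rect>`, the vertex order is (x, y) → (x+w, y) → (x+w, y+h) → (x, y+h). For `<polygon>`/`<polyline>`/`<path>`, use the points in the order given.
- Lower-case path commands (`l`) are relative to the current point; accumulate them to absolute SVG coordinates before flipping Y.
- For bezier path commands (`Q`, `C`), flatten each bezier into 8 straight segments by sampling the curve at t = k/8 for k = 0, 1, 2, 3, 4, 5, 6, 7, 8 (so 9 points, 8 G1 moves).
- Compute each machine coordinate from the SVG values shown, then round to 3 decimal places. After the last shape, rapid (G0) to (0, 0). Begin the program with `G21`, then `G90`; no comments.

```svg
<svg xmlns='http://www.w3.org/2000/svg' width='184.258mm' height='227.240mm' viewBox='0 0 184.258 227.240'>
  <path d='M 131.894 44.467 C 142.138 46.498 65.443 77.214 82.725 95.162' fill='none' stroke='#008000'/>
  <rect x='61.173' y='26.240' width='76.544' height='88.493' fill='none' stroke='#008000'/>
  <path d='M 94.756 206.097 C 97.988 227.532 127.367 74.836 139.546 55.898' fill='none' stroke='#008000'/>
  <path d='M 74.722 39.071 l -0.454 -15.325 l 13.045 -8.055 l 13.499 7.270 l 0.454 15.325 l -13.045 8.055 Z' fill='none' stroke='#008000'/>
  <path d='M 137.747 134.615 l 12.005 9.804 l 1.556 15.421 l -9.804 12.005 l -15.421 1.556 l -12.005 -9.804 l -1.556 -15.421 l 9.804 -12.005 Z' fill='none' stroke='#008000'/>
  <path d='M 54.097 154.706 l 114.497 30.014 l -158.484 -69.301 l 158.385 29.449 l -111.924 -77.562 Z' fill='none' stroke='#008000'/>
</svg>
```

Since the viewBox matches the mm dimensions, user units are millimetres directly. The only transform is the Y-flip y_m = 227.240 − y_svg.

Shape 1 is a cubic bezier drawn with `<path>`. Its stroke #008000 means cut at S902, F1688. After flipping Y the toolpath is (131.894,182.773) → (132.014,180.748) → (126.103,176.519) → (116.282,170.573) → (104.670,163.394) → (93.389,155.470) → (84.557,147.285) → (80.296,139.326) → (82.725,132.078).

Shape 2 is a rectangle drawn with `<rect>`. Its stroke #008000 means cut at S902, F1688. After flipping Y the toolpath is (61.173,201.000) → (137.717,201.000) → (137.717,112.507) → (61.173,112.507) → (61.173,201.000), returning to the start.

Shape 3 is a cubic bezier drawn with `<path>`. Its stroke #008000 means cut at S902, F1688. After flipping Y the toolpath is (94.756,21.143) → (97.109,20.666) → (101.405,32.906) → (107.137,54.254) → (113.796,81.103) → (120.874,109.844) → (127.864,136.870) → (134.257,158.572) → (139.546,171.342).

Shape 4 is a regular polygon drawn with `<path>`. Its stroke #008000 means cut at S902, F1688. After flipping Y the toolpath is (74.722,188.169) → (74.268,203.494) → (87.313,211.549) → (100.812,204.279) → (101.266,188.954) → (88.221,180.899) → (74.722,188.169), returning to the start.

Shape 5 is a regular polygon drawn with `<path>`. Its stroke #008000 means cut at S902, F1688. After flipping Y the toolpath is (137.747,92.625) → (149.752,82.821) → (151.308,67.400) → (141.504,55.395) → (126.083,53.839) → (114.078,63.643) → (112.522,79.064) → (122.326,91.069) → (137.747,92.625), returning to the start.

Shape 6 is a closed polygon drawn with `<path>`. Its stroke #008000 means cut at S902, F1688. After flipping Y the toolpath is (54.097,72.534) → (168.594,42.520) → (10.110,111.821) → (168.495,82.372) → (56.571,159.934) → (54.097,72.534), returning to the start.

G21
G90
G0 X131.894 Y182.773
M4 S902
G01 X132.014 Y180.748 F1688
G01 X126.103 Y176.519 F1688
G01 X116.282 Y170.573 F1688
G01 X104.670 Y163.394 F1688
G01 X93.389 Y155.470 F1688
G01 X84.557 Y147.285 F1688
G01 X80.296 Y139.326 F1688
G01 X82.725 Y132.078 F1688
M5
G0 X61.173 Y201.000
M4 S902
G01 X137.717 Y201.000 F1688
G01 X137.717 Y112.507 F1688
G01 X61.173 Y112.507 F1688
G01 X61.173 Y201.000 F1688
M5
G0 X94.756 Y21.143
M4 S902
G01 X97.109 Y20.666 F1688
G01 X101.405 Y32.906 F1688
G01 X107.137 Y54.254 F1688
G01 X113.796 Y81.103 F1688
G01 X120.874 Y109.844 F1688
G01 X127.864 Y136.870 F1688
G01 X134.257 Y158.572 F1688
G01 X139.546 Y171.342 F1688
M5
G0 X74.722 Y188.169
M4 S902
G01 X74.268 Y203.494 F1688
G01 X87.313 Y211.549 F1688
G01 X100.812 Y204.279 F1688
G01 X101.266 Y188.954 F1688
G01 X88.221 Y180.899 F1688
G01 X74.722 Y188.169 F1688
M5
G0 X137.747 Y92.625
M4 S902
G01 X149.752 Y82.821 F1688
G01 X151.308 Y67.400 F1688
G01 X141.504 Y55.395 F1688
G01 X126.083 Y53.839 F1688
G01 X114.078 Y63.643 F1688
G01 X112.522 Y79.064 F1688
G01 X122.326 Y91.069 F1688
G01 X137.747 Y92.625 F1688
M5
G0 X54.097 Y72.534
M4 S902
G01 X168.594 Y42.520 F1688
G01 X10.110 Y111.821 F1688
G01 X168.495 Y82.372 F1688
G01 X56.571 Y159.934 F1688
G01 X54.097 Y72.534 F1688
M5
G0 X0.000 Y0.000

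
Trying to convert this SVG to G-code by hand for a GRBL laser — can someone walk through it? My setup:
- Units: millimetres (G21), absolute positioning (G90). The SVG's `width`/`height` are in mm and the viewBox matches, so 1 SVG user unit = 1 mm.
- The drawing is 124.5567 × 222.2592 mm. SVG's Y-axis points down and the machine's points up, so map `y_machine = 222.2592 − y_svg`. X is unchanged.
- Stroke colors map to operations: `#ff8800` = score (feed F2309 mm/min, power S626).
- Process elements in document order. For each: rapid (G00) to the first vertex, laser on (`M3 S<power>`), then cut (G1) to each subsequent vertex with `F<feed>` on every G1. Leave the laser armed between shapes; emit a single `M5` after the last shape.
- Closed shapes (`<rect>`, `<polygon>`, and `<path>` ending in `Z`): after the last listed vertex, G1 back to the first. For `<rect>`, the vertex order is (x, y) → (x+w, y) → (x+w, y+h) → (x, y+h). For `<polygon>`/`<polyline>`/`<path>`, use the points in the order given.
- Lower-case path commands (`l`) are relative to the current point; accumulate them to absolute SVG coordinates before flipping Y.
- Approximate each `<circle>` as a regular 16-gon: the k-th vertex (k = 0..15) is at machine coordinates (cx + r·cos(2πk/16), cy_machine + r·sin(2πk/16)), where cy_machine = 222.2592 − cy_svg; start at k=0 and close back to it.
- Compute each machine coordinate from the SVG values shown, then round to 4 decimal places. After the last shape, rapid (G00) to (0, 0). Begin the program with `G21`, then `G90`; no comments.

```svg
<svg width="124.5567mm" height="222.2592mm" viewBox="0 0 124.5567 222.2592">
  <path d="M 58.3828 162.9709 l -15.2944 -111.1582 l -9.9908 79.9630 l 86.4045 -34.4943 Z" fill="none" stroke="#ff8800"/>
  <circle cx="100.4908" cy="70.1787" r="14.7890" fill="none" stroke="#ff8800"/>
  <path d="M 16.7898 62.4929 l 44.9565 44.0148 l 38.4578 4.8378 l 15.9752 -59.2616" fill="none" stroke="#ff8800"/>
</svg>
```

Since the viewBox matches the mm dimensions, user units are millimetres directly. The only transform is the Y-flip y_m = 222.2592 − y_svg.

Shape 1 is a closed polygon drawn with `<path>`. Its stroke #ff8800 means score at S626, F2309. After flipping Y the toolpath is (58.3828,59.2883) → (43.0884,170.4465) → (33.0976,90.4835) → (119.5021,124.9778) → (58.3828,59.2883), returning to the start.

Shape 2 is a circle drawn with `<circle>`. Its stroke #ff8800 means score at S626, F2309. After flipping Y the toolpath is (115.2798,152.0805) → (114.1541,157.7400) → (110.9482,162.5379) → (106.1503,165.7438) → (100.4908,166.8695) → (94.8313,165.7438) → (90.0334,162.5379) → (86.8275,157.7400) → (85.7018,152.0805) → (86.8275,146.4210) → (90.0334,141.6231) → (94.8313,138.4172) → (100.4908,137.2915) → (106.1503,138.4172) → (110.9482,141.6231) → (114.1541,146.4210) → (115.2798,152.0805), returning to the start.

Shape 3 is a open polyline drawn with `<path>`. Its stroke #ff8800 means score at S626, F2309. After flipping Y the toolpath is (16.7898,159.7663) → (61.7463,115.7515) → (100.2041,110.9137) → (116.1793,170.1753).

G21
G90
G00 X58.3828 Y59.2883
M3 S626
G1 X43.0884 Y170.4465 F2309
G1 X33.0976 Y90.4835 F2309
G1 X119.5021 Y124.9778 F2309
G1 X58.3828 Y59.2883 F2309
G00 X115.2798 Y152.0805
M3 S626
G1 X114.1541 Y157.7400 F2309
G1 X110.9482 Y162.5379 F2309
G1 X106.1503 Y165.7438 F2309
G1 X100.4908 Y166.8695 F2309
G1 X94.8313 Y165.7438 F2309
G1 X90.0334 Y162.5379 F2309
G1 X86.8275 Y157.7400 F2309
G1 X85.7018 Y152.0805 F2309
G1 X86.8275 Y146.4210 F2309
G1 X90.0334 Y141.6231 F2309
G1 X94.8313 Y138.4172 F2309
G1 X100.4908 Y137.2915 F2309
G1 X106.1503 Y138.4172 F2309
G1 X110.9482 Y141.6231 F2309
G1 X114.1541 Y146.4210 F2309
G1 X115.2798 Y152.0805 F2309
G00 X16.7898 Y159.7663
M3 S626
G1 X61.7463 Y115.7515 F2309
G1 X100.2041 Y110.9137 F2309
G1 X116.1793 Y170.1753 F2309
M5
G00 X0.0000 Y0.0000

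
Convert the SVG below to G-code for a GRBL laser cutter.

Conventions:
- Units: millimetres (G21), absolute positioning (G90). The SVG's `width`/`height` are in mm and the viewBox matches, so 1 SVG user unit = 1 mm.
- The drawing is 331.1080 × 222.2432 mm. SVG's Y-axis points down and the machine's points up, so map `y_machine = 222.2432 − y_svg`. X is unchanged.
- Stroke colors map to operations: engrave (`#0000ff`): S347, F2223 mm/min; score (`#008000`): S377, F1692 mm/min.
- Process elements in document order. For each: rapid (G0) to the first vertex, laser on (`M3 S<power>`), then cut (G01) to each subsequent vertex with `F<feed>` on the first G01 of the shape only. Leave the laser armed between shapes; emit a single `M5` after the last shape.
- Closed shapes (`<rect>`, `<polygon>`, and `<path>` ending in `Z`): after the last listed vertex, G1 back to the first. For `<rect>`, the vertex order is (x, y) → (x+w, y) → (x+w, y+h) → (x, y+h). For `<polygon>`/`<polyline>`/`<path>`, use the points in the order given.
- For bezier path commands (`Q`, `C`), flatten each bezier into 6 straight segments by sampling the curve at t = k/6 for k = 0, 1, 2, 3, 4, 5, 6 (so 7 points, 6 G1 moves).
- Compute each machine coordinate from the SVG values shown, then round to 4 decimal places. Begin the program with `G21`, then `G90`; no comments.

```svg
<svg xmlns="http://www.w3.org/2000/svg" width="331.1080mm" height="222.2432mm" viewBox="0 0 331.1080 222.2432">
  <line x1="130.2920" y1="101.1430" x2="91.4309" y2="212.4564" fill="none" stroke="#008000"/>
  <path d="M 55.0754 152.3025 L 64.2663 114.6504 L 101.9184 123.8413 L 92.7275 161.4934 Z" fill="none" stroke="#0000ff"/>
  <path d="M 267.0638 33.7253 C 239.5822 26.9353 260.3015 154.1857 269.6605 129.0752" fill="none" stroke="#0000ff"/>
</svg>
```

viewBox `0 0 331.1080 222.2432` with mm width/height → 1 unit = 1 mm. Flip: y_m = 222.2432 − y_svg.

**Shape 1** — `<line>` line segment, stroke `#008000` → score (S377, F1692). Machine vertices: (130.2920,121.1002) → (91.4309,9.7868). Open path.

**Shape 2** — `<path>` regular polygon, stroke `#0000ff` → engrave (S347, F2223). Machine vertices: (55.0754,69.9407) → (64.2663,107.5928) → (101.9184,98.4019) → (92.7275,60.7498) → (55.0754,69.9407). Closed: final G1 returns to the first vertex.

**Shape 3** — `<path>` cubic bezier, stroke `#0000ff` → engrave (S347, F2223). Control points (SVG): P0=(267.0638,33.7253), P1=(239.5822,26.9353), P2=(260.3015,154.1857), P3=(269.6605,129.0752); sampled at t=k/6. Machine vertices: (267.0638,188.5179) → (257.0640,182.0688) → (253.4432,161.2352) → (254.5469,133.9728) → (258.7207,108.2370) → (264.3101,91.9836) → (269.6605,93.1680). Open path.

G21
G90
G0 X130.2920 Y121.1002
M3 S377
G01 X91.4309 Y9.7868 F1692
G0 X55.0754 Y69.9407
M3 S347
G01 X64.2663 Y107.5928 F2223
G01 X101.9184 Y98.4019
G01 X92.7275 Y60.7498
G01 X55.0754 Y69.9407
G0 X267.0638 Y188.5179
M3 S347
G01 X257.0640 Y182.0688 F2223
G01 X253.4432 Y161.2352
G01 X254.5469 Y133.9728
G01 X258.7207 Y108.2370
G01 X264.3101 Y91.9836
G01 X269.6605 Y93.1680
M5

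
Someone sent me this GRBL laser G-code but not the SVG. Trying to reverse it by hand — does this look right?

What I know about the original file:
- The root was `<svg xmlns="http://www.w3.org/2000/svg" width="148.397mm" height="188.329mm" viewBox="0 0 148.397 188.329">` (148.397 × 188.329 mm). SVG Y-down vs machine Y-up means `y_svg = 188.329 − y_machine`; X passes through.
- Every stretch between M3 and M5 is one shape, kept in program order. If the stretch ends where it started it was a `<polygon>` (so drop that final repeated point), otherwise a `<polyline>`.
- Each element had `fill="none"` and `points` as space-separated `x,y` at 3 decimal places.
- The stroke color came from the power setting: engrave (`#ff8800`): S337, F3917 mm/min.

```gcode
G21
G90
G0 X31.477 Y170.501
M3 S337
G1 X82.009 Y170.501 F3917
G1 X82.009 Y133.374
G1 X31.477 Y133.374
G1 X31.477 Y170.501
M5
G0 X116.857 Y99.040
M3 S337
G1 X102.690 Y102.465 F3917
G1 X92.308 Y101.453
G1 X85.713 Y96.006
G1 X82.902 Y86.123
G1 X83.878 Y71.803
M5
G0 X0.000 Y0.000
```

<svg xmlns="http://www.w3.org/2000/svg" width="148.397mm" height="188.329mm" viewBox="0 0 148.397 188.329">
  <polygon points="31.477,17.828 82.009,17.828 82.009,54.955 31.477,54.955" fill="none" stroke="#ff8800"/>
  <polyline points="116.857,89.289 102.690,85.864 92.308,86.876 85.713,92.323 82.902,102.206 83.878,116.526" fill="none" stroke="#ff8800"/>
</svg>

y_svg = 188.329 − y_m. Every run uses S337, so all elements get stroke `#ff8800` (engrave).

[1] closed run; points: 31.477,17.828 82.009,17.828 82.009,54.955 31.477,54.955

[2] open run; points: 116.857,89.289 102.690,85.864 92.308,86.876 85.713,92.323 82.902,102.206 83.878,116.526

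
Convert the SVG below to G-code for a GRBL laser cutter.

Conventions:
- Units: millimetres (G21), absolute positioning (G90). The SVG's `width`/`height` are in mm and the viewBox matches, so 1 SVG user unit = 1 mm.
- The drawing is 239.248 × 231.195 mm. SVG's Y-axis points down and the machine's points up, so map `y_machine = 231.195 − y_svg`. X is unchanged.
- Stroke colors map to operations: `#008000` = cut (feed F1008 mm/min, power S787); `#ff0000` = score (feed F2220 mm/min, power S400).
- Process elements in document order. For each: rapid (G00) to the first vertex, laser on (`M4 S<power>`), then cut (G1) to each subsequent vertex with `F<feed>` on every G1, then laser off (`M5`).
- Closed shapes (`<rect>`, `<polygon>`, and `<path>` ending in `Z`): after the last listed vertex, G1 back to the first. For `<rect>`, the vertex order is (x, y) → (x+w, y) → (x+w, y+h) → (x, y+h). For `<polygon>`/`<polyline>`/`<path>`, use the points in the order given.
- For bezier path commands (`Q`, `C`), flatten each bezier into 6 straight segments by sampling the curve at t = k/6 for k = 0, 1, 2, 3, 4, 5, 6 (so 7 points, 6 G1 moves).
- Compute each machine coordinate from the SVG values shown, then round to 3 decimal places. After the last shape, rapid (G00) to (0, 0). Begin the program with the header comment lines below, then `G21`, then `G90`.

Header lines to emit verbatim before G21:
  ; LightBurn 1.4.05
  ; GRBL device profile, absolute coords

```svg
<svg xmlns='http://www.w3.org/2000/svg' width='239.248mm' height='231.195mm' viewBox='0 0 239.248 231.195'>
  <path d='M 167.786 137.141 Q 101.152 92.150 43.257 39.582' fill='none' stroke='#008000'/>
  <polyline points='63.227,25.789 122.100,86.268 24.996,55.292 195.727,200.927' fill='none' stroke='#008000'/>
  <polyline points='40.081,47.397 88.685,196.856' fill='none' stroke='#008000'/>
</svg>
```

; LightBurn 1.4.05
; GRBL device profile, absolute coords
G21
G90
G00 X167.786 Y94.054
M4 S787
G1 X145.817 Y109.261 F1008
G1 X124.334 Y124.890 F1008
G1 X103.337 Y140.939 F1008
G1 X82.825 Y157.410 F1008
G1 X62.798 Y174.301 F1008
G1 X43.257 Y191.613 F1008
M5
G00 X63.227 Y205.406
M4 S787
G1 X122.100 Y144.927 F1008
G1 X24.996 Y175.903 F1008
G1 X195.727 Y30.268 F1008
M5
G00 X40.081 Y183.798
M4 S787
G1 X88.685 Y34.339 F1008
M5
G00 X0.000 Y0.000

1 u = 1 mm; y_m = 231.195 − y.

[1] `<path>` quadratic bezier, #008000→cut S787 F1008: (167.786,94.054) → (145.817,109.261) → (124.334,124.890) → (103.337,140.939) → (82.825,157.410) → (62.798,174.301) → (43.257,191.613)

[2] `<polyline>` open polyline, #008000→cut S787 F1008: (63.227,205.406) → (122.100,144.927) → (24.996,175.903) → (195.727,30.268)

[3] `<polyline>` line segment, #008000→cut S787 F1008: (40.081,183.798) → (88.685,34.339)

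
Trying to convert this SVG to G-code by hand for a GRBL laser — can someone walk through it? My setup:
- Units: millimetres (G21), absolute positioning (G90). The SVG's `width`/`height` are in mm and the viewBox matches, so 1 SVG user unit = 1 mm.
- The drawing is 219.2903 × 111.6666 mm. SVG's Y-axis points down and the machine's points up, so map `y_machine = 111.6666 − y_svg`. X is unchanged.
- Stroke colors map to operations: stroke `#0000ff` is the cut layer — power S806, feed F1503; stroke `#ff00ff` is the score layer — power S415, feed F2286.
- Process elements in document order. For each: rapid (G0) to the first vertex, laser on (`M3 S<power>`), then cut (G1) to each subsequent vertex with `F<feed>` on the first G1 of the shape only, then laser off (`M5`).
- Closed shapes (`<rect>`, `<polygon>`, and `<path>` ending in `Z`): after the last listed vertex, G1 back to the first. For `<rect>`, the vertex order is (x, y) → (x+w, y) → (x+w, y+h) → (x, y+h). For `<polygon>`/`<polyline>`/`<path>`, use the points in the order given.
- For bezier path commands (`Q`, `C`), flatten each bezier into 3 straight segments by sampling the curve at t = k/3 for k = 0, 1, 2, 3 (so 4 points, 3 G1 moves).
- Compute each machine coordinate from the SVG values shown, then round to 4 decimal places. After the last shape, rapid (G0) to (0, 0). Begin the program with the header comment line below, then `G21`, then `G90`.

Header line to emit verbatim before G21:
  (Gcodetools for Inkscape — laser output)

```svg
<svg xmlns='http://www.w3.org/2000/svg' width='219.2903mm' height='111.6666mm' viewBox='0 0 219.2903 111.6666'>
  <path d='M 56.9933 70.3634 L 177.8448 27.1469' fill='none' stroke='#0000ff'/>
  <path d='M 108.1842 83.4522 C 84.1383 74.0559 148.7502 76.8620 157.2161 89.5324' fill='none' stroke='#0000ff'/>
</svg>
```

Since the viewBox matches the mm dimensions, user units are millimetres directly. The only transform is the Y-flip y_m = 111.6666 − y_svg.

Shape 1 is a line segment drawn with `<path>`. Its stroke #0000ff means cut at S806, F1503. After flipping Y the toolpath is (56.9933,41.3032) → (177.8448,84.5197).

Shape 2 is a cubic bezier drawn with `<path>`. Its stroke #0000ff means cut at S806, F1503. After flipping Y the toolpath is (108.1842,28.2144) → (108.3278,33.6298) → (135.3980,31.4299) → (157.2161,22.1342).

(Gcodetools for Inkscape — laser output)
G21
G90
G0 X56.9933 Y41.3032
M3 S806
G1 X177.8448 Y84.5197 F1503
M5
G0 X108.1842 Y28.2144
M3 S806
G1 X108.3278 Y33.6298 F1503
G1 X135.3980 Y31.4299
G1 X157.2161 Y22.1342
M5
G0 X0.0000 Y0.0000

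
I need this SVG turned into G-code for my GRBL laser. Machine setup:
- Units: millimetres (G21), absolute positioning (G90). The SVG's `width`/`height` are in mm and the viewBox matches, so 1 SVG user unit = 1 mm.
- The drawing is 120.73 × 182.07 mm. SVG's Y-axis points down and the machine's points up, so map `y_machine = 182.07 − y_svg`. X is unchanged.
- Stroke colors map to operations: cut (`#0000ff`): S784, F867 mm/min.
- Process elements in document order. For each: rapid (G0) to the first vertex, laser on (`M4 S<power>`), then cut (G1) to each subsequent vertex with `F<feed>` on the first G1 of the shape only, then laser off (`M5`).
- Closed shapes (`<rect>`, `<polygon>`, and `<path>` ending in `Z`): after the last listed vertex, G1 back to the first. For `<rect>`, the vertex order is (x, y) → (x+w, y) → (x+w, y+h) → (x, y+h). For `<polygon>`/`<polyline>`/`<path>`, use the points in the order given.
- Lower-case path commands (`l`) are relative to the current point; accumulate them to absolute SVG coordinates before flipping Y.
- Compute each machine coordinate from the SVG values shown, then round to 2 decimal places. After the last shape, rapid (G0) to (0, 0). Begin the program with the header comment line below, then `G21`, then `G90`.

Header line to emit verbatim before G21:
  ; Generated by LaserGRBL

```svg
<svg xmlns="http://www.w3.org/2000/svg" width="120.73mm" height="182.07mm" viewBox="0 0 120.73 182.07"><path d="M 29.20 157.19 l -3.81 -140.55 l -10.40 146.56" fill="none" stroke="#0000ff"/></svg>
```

; Generated by LaserGRBL
G21
G90
G0 X29.20 Y24.88
M4 S784
G1 X25.39 Y165.43 F867
G1 X14.99 Y18.87
M5
G0 X0.00 Y0.00

Since the viewBox matches the mm dimensions, user units are millimetres directly. The only transform is the Y-flip y_m = 182.07 − y_svg.

Shape 1 is a open polyline drawn with `<path>`. Its stroke #0000ff means cut at S784, F867. After flipping Y the toolpath is (29.20,24.88) → (25.39,165.43) → (14.99,18.87).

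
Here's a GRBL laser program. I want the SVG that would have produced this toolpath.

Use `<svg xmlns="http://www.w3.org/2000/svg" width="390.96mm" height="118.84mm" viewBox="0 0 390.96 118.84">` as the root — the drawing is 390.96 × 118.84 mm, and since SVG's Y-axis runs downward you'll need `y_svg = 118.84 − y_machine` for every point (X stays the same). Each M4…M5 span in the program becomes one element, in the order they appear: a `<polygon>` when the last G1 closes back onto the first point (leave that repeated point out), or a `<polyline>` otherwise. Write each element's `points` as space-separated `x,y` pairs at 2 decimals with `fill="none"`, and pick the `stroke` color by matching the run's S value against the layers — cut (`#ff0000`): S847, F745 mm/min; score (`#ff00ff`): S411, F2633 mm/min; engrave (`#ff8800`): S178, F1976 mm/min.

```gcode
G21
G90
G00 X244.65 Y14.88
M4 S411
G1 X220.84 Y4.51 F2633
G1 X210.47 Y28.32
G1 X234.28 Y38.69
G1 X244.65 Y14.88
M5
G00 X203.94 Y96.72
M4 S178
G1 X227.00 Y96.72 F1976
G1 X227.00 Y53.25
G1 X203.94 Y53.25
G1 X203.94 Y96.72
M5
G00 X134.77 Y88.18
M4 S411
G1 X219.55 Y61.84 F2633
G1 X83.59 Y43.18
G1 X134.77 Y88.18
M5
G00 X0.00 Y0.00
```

Machine Y-up, SVG Y-down with viewBox height 118.84, so y_svg = 118.84 − y_machine; X carries over.

Run 1: power S411 maps to stroke `#ff00ff` (score). The run returns to its start, so emit a `<polygon>` with points (Y-flipped): 244.65,103.96 220.84,114.33 210.47,90.52 234.28,80.15.

Run 2: S178 ⇒ engrave layer `#ff8800`. The run returns to its start, so emit a `<polygon>` with points (Y-flipped): 203.94,22.12 227.00,22.12 227.00,65.59 203.94,65.59.

Run 3: power S411 maps to stroke `#ff00ff` (score). The run returns to its start, so emit a `<polygon>` with points (Y-flipped): 134.77,30.66 219.55,57.00 83.59,75.66.

<svg xmlns="http://www.w3.org/2000/svg" width="390.96mm" height="118.84mm" viewBox="0 0 390.96 118.84">
  <polygon points="244.65,103.96 220.84,114.33 210.47,90.52 234.28,80.15" fill="none" stroke="#ff00ff"/>
  <polygon points="203.94,22.12 227.00,22.12 227.00,65.59 203.94,65.59" fill="none" stroke="#ff8800"/>
  <polygon points="134.77,30.66 219.55,57.00 83.59,75.66" fill="none" stroke="#ff00ff"/>
</svg>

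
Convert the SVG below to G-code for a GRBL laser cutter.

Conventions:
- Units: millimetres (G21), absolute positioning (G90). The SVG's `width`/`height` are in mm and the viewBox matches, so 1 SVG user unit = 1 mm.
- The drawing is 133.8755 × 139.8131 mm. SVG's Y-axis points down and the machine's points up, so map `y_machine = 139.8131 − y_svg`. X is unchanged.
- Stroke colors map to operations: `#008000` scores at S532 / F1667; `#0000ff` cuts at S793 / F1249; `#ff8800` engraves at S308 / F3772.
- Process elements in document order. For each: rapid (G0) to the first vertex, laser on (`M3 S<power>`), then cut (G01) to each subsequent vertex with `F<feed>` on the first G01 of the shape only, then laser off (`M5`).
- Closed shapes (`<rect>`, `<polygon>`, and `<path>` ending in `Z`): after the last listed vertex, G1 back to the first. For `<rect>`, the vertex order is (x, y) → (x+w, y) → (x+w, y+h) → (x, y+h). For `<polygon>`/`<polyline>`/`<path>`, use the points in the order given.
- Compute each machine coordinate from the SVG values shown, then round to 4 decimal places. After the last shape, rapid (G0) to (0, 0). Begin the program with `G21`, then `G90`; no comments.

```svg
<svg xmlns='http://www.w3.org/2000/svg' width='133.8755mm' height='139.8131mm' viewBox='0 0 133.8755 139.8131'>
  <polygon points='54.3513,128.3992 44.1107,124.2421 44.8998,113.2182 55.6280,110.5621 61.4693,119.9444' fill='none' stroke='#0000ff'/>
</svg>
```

viewBox `0 0 133.8755 139.8131` with mm width/height → 1 unit = 1 mm. Flip: y_m = 139.8131 − y_svg.

**Shape 1** — `<polygon>` regular polygon, stroke `#0000ff` → cut (S793, F1249). Machine vertices: (54.3513,11.4139) → (44.1107,15.5710) → (44.8998,26.5949) → (55.6280,29.2510) → (61.4693,19.8687) → (54.3513,11.4139). Closed: final G1 returns to the first vertex.

G21
G90
G0 X54.3513 Y11.4139
M3 S793
G01 X44.1107 Y15.5710 F1249
G01 X44.8998 Y26.5949
G01 X55.6280 Y29.2510
G01 X61.4693 Y19.8687
G01 X54.3513 Y11.4139
M5
G0 X0.0000 Y0.0000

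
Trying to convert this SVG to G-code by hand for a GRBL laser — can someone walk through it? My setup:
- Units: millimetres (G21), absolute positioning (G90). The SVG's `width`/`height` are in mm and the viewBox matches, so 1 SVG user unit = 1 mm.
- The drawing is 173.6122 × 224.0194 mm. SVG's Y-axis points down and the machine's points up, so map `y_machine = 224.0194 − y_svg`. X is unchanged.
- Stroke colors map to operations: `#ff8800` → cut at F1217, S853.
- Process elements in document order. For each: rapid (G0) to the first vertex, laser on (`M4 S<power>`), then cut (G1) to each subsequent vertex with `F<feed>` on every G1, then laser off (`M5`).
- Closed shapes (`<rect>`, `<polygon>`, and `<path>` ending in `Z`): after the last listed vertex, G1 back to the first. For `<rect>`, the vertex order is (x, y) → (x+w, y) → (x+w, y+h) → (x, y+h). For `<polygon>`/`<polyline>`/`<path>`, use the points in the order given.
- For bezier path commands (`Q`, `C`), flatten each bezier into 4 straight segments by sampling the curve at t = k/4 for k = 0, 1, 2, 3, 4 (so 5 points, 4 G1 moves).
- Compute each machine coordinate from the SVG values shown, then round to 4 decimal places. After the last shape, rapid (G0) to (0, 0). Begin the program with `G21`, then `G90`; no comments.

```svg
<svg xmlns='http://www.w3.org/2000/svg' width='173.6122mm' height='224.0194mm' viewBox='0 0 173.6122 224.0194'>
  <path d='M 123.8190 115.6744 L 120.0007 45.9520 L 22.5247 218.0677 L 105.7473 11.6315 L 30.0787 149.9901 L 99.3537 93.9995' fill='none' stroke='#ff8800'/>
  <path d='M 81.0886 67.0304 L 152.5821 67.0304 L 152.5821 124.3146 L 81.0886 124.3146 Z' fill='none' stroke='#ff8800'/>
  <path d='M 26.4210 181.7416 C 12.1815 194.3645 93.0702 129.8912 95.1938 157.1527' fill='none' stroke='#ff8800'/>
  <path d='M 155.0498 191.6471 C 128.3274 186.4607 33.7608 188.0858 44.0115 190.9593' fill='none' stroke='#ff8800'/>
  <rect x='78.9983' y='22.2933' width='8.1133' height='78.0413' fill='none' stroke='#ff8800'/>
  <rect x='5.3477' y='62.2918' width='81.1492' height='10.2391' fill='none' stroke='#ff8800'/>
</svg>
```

G21
G90
G0 X123.8190 Y108.3450
M4 S853
G1 X120.0007 Y178.0674 F1217
G1 X22.5247 Y5.9517 F1217
G1 X105.7473 Y212.3879 F1217
G1 X30.0787 Y74.0293 F1217
G1 X99.3537 Y130.0199 F1217
M5
G0 X81.0886 Y156.9890
M4 S853
G1 X152.5821 Y156.9890 F1217
G1 X152.5821 Y99.7048 F1217
G1 X81.0886 Y99.7048 F1217
G1 X81.0886 Y156.9890 F1217
M5
G0 X26.4210 Y42.2778
M4 S853
G1 X30.8608 Y44.6282 F1217
G1 X54.6712 Y60.0617 F1217
G1 X81.5497 Y72.7505 F1217
G1 X95.1938 Y66.8667 F1217
M5
G0 X155.0498 Y32.3723
M4 S853
G1 X124.9850 Y35.0719 F1217
G1 X85.6657 Y35.7387 F1217
G1 X53.2789 Y34.8942 F1217
G1 X44.0115 Y33.0601 F1217
M5
G0 X78.9983 Y201.7261
M4 S853
G1 X87.1116 Y201.7261 F1217
G1 X87.1116 Y123.6848 F1217
G1 X78.9983 Y123.6848 F1217
G1 X78.9983 Y201.7261 F1217
M5
G0 X5.3477 Y161.7276
M4 S853
G1 X86.4969 Y161.7276 F1217
G1 X86.4969 Y151.4885 F1217
G1 X5.3477 Y151.4885 F1217
G1 X5.3477 Y161.7276 F1217
M5
G0 X0.0000 Y0.0000

1 u = 1 mm; y_m = 224.0194 − y.

[1] `<path>` open polyline, #ff8800→cut S853 F1217: (123.8190,108.3450) → (120.0007,178.0674) → (22.5247,5.9517) → (105.7473,212.3879) → (30.0787,74.0293) → (99.3537,130.0199)

[2] `<path>` rectangle, #ff8800→cut S853 F1217: (81.0886,156.9890) → (152.5821,156.9890) → (152.5821,99.7048) → (81.0886,99.7048) → (81.0886,156.9890) (closed)

[3] `<path>` cubic bezier, #ff8800→cut S853 F1217: (26.4210,42.2778) → (30.8608,44.6282) → (54.6712,60.0617) → (81.5497,72.7505) → (95.1938,66.8667)

[4] `<path>` cubic bezier, #ff8800→cut S853 F1217: (155.0498,32.3723) → (124.9850,35.0719) → (85.6657,35.7387) → (53.2789,34.8942) → (44.0115,33.0601)

[5] `<rect>` rectangle, #ff8800→cut S853 F1217: (78.9983,201.7261) → (87.1116,201.7261) → (87.1116,123.6848) → (78.9983,123.6848) → (78.9983,201.7261) (closed)

[6] `<rect>` rectangle, #ff8800→cut S853 F1217: (5.3477,161.7276) → (86.4969,161.7276) → (86.4969,151.4885) → (5.3477,151.4885) → (5.3477,161.7276) (closed)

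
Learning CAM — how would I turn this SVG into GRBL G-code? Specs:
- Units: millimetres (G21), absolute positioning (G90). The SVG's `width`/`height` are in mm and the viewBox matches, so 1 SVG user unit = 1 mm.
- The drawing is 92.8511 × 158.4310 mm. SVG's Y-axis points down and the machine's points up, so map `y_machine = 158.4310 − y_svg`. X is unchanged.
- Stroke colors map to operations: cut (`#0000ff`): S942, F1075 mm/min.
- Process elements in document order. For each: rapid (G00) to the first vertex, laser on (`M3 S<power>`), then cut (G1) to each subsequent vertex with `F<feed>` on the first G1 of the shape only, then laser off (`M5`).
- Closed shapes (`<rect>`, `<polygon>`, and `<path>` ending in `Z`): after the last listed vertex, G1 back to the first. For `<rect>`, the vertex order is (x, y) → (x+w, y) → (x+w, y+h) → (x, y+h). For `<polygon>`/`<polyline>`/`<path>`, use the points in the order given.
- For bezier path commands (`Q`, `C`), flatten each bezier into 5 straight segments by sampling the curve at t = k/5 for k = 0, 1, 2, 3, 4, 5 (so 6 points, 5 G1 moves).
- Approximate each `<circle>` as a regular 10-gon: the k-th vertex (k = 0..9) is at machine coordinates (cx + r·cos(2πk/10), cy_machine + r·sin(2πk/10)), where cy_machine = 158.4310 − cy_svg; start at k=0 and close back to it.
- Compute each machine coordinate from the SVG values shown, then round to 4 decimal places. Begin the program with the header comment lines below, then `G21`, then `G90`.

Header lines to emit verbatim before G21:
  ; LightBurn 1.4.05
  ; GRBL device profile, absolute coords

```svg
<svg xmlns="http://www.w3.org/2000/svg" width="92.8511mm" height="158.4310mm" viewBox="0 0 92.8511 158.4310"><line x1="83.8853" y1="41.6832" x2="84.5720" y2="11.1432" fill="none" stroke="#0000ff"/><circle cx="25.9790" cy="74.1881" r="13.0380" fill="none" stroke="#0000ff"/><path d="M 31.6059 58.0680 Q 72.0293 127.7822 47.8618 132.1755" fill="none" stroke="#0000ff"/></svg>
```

viewBox `0 0 92.8511 158.4310` with mm width/height → 1 unit = 1 mm. Flip: y_m = 158.4310 − y_svg.

**Shape 1** — `<line>` line segment, stroke `#0000ff` → cut (S942, F1075). Machine vertices: (83.8853,116.7478) → (84.5720,147.2878). Open path.

**Shape 2** — `<circle>` circle, stroke `#0000ff` → cut (S942, F1075). Machine vertices: (39.0170,84.2429) → (36.5270,91.9064) → (30.0080,96.6428) → (21.9500,96.6428) → (15.4310,91.9064) → (12.9410,84.2429) → (15.4310,76.5794) → (21.9500,71.8430) → (30.0080,71.8430) → (36.5270,76.5794) → (39.0170,84.2429). Closed: final G1 returns to the first vertex.

**Shape 3** — `<path>` quadratic bezier, stroke `#0000ff` → cut (S942, F1075). Control points (SVG): P0=(31.6059,58.0680), P1=(72.0293,127.7822), P2=(47.8618,132.1755); sampled at t=k/5. Machine vertices: (31.6059,100.3630) → (45.1916,75.0902) → (53.6101,55.0430) → (56.8613,40.2215) → (54.9452,30.6257) → (47.8618,26.2555). Open path.

; LightBurn 1.4.05
; GRBL device profile, absolute coords
G21
G90
G00 X83.8853 Y116.7478
M3 S942
G1 X84.5720 Y147.2878 F1075
M5
G00 X39.0170 Y84.2429
M3 S942
G1 X36.5270 Y91.9064 F1075
G1 X30.0080 Y96.6428
G1 X21.9500 Y96.6428
G1 X15.4310 Y91.9064
G1 X12.9410 Y84.2429
G1 X15.4310 Y76.5794
G1 X21.9500 Y71.8430
G1 X30.0080 Y71.8430
G1 X36.5270 Y76.5794
G1 X39.0170 Y84.2429
M5
G00 X31.6059 Y100.3630
M3 S942
G1 X45.1916 Y75.0902 F1075
G1 X53.6101 Y55.0430
G1 X56.8613 Y40.2215
G1 X54.9452 Y30.6257
G1 X47.8618 Y26.2555
M5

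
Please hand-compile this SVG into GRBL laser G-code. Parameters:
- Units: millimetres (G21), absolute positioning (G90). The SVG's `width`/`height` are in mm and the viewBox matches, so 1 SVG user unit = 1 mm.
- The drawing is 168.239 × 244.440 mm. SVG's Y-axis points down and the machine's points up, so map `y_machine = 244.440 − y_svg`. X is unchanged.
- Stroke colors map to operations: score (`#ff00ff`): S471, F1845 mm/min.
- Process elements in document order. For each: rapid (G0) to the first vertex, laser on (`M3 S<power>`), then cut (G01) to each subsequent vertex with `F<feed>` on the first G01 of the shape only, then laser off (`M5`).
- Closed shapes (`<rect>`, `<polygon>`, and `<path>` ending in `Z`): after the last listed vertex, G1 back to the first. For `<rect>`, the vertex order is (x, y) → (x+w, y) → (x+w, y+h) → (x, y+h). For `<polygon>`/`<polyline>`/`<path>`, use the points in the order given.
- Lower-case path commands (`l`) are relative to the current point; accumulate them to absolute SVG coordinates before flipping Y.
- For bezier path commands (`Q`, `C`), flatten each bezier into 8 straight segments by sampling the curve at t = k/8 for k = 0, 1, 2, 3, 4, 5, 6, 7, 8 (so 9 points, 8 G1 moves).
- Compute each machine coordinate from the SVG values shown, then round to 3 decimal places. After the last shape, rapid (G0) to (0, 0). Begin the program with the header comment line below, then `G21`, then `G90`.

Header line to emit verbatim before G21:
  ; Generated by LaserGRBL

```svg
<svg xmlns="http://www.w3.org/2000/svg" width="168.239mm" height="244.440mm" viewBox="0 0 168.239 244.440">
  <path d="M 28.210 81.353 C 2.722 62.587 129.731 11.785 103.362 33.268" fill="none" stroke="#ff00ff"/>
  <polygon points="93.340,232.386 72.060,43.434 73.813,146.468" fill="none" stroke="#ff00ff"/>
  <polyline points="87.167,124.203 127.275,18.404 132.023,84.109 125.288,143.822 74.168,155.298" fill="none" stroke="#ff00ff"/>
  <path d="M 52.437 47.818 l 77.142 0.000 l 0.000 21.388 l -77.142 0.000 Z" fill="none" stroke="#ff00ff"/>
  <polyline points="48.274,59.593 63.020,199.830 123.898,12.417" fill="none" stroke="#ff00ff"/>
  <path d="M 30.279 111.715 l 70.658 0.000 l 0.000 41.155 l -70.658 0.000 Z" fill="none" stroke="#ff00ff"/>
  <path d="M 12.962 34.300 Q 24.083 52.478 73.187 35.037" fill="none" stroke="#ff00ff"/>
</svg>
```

viewBox `0 0 168.239 244.440` with mm width/height → 1 unit = 1 mm. Flip: y_m = 244.440 − y_svg.

**Shape 1** — `<path>` cubic bezier, stroke `#ff00ff` → score (S471, F1845). Control points (SVG): P0=(28.210,81.353), P1=(2.722,62.587), P2=(129.731,11.785), P3=(103.362,33.268); sampled at t=k/8. Machine vertices: (28.210,163.087) → (25.203,171.422) → (32.908,181.538) → (47.741,192.213) → (66.116,202.223) → (84.451,210.346) → (99.160,215.361) → (106.658,216.044) → (103.362,211.172). Open path.

**Shape 2** — `<polygon>` closed polygon, stroke `#ff00ff` → score (S471, F1845). Machine vertices: (93.340,12.054) → (72.060,201.006) → (73.813,97.972) → (93.340,12.054). Closed: final G1 returns to the first vertex.

**Shape 3** — `<polyline>` open polyline, stroke `#ff00ff` → score (S471, F1845). Machine vertices: (87.167,120.237) → (127.275,226.036) → (132.023,160.331) → (125.288,100.618) → (74.168,89.142). Open path.

**Shape 4** — `<path>` rectangle, stroke `#ff00ff` → score (S471, F1845). Machine vertices: (52.437,196.622) → (129.579,196.622) → (129.579,175.234) → (52.437,175.234) → (52.437,196.622). Closed: final G1 returns to the first vertex.

**Shape 5** — `<polyline>` open polyline, stroke `#ff00ff` → score (S471, F1845). Machine vertices: (48.274,184.847) → (63.020,44.610) → (123.898,232.023). Open path.

**Shape 6** — `<path>` rectangle, stroke `#ff00ff` → score (S471, F1845). Machine vertices: (30.279,132.725) → (100.937,132.725) → (100.937,91.570) → (30.279,91.570) → (30.279,132.725). Closed: final G1 returns to the first vertex.

**Shape 7** — `<path>` quadratic bezier, stroke `#ff00ff` → score (S471, F1845). Control points (SVG): P0=(12.962,34.300), P1=(24.083,52.478), P2=(73.187,35.037); sampled at t=k/8. Machine vertices: (12.962,210.140) → (16.336,206.152) → (20.896,203.277) → (26.644,201.515) → (33.579,200.867) → (41.700,201.331) → (51.009,202.909) → (61.504,205.599) → (73.187,209.403). Open path.

; Generated by LaserGRBL
G21
G90
G0 X28.210 Y163.087
M3 S471
G01 X25.203 Y171.422 F1845
G01 X32.908 Y181.538
G01 X47.741 Y192.213
G01 X66.116 Y202.223
G01 X84.451 Y210.346
G01 X99.160 Y215.361
G01 X106.658 Y216.044
G01 X103.362 Y211.172
M5
G0 X93.340 Y12.054
M3 S471
G01 X72.060 Y201.006 F1845
G01 X73.813 Y97.972
G01 X93.340 Y12.054
M5
G0 X87.167 Y120.237
M3 S471
G01 X127.275 Y226.036 F1845
G01 X132.023 Y160.331
G01 X125.288 Y100.618
G01 X74.168 Y89.142
M5
G0 X52.437 Y196.622
M3 S471
G01 X129.579 Y196.622 F1845
G01 X129.579 Y175.234
G01 X52.437 Y175.234
G01 X52.437 Y196.622
M5
G0 X48.274 Y184.847
M3 S471
G01 X63.020 Y44.610 F1845
G01 X123.898 Y232.023
M5
G0 X30.279 Y132.725
M3 S471
G01 X100.937 Y132.725 F1845
G01 X100.937 Y91.570
G01 X30.279 Y91.570
G01 X30.279 Y132.725
M5
G0 X12.962 Y210.140
M3 S471
G01 X16.336 Y206.152 F1845
G01 X20.896 Y203.277
G01 X26.644 Y201.515
G01 X33.579 Y200.867
G01 X41.700 Y201.331
G01 X51.009 Y202.909
G01 X61.504 Y205.599
G01 X73.187 Y209.403
M5
G0 X0.000 Y0.000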